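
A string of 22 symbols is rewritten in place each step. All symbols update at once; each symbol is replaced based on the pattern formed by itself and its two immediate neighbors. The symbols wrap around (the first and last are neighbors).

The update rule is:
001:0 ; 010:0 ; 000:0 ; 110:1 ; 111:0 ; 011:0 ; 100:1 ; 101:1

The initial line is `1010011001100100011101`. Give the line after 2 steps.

1101001100110010000110
0110100110011001000011

0110100110011001000011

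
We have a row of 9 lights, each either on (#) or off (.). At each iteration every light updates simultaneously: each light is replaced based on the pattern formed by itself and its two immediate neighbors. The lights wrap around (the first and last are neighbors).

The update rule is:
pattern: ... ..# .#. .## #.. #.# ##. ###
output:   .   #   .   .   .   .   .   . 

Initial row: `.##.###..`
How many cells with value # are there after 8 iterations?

1

#........
........#
.......#.
......#..
.....#...
....#....
...#.....
..#......
count of #: 1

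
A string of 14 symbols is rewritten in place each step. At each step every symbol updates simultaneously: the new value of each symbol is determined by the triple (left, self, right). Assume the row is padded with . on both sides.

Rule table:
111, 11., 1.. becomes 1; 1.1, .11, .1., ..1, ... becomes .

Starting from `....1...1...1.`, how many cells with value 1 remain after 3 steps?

2

.....1...1...1
......1...1...
.......1...1..
count of 1: 2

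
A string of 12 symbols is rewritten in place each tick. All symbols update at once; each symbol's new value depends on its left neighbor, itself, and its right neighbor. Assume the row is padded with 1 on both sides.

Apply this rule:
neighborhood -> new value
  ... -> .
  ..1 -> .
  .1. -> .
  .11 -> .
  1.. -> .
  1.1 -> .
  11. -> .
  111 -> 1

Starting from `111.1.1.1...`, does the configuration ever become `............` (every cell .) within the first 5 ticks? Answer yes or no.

yes

11..........
1...........
............
all cells are . at tick 3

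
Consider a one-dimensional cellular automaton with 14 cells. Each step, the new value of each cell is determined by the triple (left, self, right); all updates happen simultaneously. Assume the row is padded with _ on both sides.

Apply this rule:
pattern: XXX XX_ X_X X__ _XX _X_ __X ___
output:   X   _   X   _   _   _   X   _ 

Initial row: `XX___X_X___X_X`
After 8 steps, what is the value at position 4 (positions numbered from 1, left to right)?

____X_X___X_X_
___X_X___X_X__
__X_X___X_X___
_X_X___X_X____
X_X___X_X_____
_X___X_X______
X___X_X_______
___X_X________
position 4 holds X

X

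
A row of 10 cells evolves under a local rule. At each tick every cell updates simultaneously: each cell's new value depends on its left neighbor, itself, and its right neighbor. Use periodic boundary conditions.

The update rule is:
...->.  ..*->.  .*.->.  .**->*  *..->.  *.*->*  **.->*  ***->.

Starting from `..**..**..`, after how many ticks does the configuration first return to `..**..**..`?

tick 1: ..**..**..

1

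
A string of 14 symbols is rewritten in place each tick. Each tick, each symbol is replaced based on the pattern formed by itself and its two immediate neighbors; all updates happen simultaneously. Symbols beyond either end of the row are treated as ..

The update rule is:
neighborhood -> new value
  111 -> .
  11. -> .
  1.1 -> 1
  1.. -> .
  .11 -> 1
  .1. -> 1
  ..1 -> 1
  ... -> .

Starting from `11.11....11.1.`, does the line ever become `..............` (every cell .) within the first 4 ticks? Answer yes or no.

no

tick 1: 1.11....11.11.
tick 2: 111....11.11..
tick 3: 1.....11.11...
tick 4: 1....11.11....
tick 4 is 1....11.11...., still not uniform .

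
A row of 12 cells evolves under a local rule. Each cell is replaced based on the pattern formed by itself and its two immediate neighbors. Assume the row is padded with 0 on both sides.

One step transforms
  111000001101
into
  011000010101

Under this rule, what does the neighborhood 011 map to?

At position 0 the neighborhood is 011; the next row has 0 there.

0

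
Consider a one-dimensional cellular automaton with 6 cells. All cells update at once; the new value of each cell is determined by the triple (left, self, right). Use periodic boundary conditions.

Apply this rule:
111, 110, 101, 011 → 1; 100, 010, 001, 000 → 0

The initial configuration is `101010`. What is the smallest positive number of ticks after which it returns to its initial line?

010101
101010

2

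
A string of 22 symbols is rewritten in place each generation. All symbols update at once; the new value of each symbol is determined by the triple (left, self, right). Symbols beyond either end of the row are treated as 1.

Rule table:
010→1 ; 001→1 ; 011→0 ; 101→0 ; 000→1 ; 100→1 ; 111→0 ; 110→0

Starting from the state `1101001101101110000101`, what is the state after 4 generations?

1110001111111110000011

0001110000000001111100
1110001111111110000011
0001110000000001111100  (repeats generation 1; period 2)
generation 4: 1110001111111110000011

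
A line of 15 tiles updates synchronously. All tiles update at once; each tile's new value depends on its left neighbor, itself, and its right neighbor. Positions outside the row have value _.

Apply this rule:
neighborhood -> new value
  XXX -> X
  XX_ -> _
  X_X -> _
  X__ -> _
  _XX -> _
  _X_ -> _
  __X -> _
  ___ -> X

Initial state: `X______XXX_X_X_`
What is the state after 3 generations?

______XXX__XXX_

generation 1: __XXXX__X______
generation 2: X__XX_____XXXXX
generation 3: ______XXX__XXX_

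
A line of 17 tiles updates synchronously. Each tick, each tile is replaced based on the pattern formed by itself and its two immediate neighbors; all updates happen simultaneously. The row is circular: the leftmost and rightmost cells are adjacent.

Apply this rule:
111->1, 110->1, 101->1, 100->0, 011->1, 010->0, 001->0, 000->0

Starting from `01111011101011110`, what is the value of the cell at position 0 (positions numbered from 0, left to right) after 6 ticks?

01111111110111110
01111111111111110
01111111111111110  (fixed point — unchanged through tick 6)
position 0 holds 0

0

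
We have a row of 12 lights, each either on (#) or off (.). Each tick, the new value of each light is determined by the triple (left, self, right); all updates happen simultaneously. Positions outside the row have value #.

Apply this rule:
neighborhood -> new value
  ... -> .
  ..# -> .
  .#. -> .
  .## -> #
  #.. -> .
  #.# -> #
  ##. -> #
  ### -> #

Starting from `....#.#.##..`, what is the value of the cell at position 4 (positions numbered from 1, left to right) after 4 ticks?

.....#.###..
......####..
......####..  (fixed point — unchanged through tick 4)
position 4 holds .

.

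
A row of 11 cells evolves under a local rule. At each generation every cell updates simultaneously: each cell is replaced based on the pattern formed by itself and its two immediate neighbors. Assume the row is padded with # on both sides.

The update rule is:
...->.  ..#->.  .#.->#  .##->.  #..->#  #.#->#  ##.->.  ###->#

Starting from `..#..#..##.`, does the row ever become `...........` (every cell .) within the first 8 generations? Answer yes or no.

no

#.##.##...#
.#..#..#...
###.##.##..
##.#..#..#.
#.###.##.##
.#.#.#..#.#
#######.##.
######.#..#
generation 8 is ######.#..#, still not uniform .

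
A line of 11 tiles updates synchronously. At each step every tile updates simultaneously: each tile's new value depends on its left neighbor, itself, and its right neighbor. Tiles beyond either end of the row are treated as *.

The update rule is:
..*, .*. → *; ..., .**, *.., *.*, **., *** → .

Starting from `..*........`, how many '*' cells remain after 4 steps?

.**.......*
.........*.
........**.
.......*...
count of *: 1

1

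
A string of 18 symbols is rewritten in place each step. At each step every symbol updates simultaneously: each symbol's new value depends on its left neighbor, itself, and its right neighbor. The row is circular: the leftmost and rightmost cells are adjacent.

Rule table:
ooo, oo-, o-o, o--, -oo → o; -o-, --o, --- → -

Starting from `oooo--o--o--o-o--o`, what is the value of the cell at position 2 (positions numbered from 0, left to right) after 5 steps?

o

ooooo--o--o--o-o-o
oooooo--o--o--o-oo
ooooooo--o--o--ooo
oooooooo--o--o-ooo
ooooooooo--o--oooo
position 2 holds o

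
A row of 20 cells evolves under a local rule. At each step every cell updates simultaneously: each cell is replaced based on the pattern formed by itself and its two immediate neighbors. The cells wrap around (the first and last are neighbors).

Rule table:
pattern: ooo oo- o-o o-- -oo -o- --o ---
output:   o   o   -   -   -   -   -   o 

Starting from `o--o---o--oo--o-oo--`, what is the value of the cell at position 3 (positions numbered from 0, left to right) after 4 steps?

o

step 1: -----o-----o-----o--
step 2: oooo---ooo---ooo---o
step 3: oooo-o--oo-o--oo-o--
step 4: -ooo-----o-----o----
position 3 holds o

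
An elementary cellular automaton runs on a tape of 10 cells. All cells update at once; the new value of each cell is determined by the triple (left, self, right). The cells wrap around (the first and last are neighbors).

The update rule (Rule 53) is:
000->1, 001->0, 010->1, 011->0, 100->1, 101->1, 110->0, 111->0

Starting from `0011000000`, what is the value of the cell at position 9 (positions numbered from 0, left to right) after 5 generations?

generation 1: 1000111111
generation 2: 0110000000
generation 3: 0001111111
generation 4: 1100000000
generation 5: 0011111110
position 9 holds 0

0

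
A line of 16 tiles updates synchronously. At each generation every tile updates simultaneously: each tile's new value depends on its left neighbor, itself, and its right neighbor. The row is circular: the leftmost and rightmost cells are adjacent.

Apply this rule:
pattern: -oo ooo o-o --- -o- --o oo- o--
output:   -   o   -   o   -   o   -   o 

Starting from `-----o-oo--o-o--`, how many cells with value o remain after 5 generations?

ooooo----oo---oo
oooo-oooo--ooo-o
ooo---oo-oo-o---
-o-ooo-------ooo
----o-ooooooo-o-
count of o: 9

9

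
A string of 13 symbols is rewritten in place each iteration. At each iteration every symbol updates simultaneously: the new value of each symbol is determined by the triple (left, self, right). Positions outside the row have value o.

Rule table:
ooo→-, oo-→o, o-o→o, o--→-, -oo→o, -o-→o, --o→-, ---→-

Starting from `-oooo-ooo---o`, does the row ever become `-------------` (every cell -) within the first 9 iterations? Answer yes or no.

no

oo--ooo-o---o
-o--o-ooo---o
oo--ooo-o---o  (repeats iteration 1; period 2)
iteration 9: oo--ooo-o---o
iteration 9 is oo--ooo-o---o, still not uniform -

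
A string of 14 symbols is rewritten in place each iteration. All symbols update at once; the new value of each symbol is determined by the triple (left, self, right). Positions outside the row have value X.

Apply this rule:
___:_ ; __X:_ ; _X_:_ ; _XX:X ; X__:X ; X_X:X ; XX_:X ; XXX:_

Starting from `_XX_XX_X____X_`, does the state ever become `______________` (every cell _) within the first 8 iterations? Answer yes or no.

no

iteration 1: XXXXXXX_X____X
iteration 2: ______XX_X___X
iteration 3: X_____XXX_X__X
iteration 4: XX____X_XX_X_X
iteration 5: _XX____XXXX_XX
iteration 6: XXXX___X__XXX_
iteration 7: ___XX___X_X_XX
iteration 8: X__XXX___X_XX_
iteration 8 is X__XXX___X_XX_, still not uniform _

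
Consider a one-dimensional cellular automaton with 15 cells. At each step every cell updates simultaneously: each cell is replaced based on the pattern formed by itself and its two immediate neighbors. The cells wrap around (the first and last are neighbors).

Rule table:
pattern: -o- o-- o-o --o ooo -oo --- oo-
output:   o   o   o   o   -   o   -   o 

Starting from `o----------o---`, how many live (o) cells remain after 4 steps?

step 1: oo--------ooo-o
step 2: -oo------oo-ooo
step 3: oooo----ooooo-o
step 4: ---oo--oo---ooo
count of o: 7

7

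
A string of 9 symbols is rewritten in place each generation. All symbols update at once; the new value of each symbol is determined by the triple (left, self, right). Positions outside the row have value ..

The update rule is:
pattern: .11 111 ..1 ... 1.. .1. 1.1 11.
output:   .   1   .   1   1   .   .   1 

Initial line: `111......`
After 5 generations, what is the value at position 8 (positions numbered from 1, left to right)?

.11111111
..1111111
1..111111
.1..11111
..1..1111
position 8 holds 1

1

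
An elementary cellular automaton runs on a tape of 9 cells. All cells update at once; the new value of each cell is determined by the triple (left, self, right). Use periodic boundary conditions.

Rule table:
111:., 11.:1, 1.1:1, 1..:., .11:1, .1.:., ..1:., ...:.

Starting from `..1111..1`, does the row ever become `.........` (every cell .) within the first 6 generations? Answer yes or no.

yes

..1..1...
.........
all cells are . at generation 2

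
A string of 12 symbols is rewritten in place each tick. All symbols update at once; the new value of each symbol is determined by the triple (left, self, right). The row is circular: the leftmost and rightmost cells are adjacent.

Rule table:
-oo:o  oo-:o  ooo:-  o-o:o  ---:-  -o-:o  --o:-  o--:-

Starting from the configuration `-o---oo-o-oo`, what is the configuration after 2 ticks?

-o---o------

oo---ooooooo
-o---o------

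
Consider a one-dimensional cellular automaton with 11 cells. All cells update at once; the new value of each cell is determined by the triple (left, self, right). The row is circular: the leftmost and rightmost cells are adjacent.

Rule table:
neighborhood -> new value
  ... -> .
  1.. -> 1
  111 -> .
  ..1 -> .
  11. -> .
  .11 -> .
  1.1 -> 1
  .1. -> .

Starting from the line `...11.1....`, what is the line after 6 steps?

step 1: .....1.1...
step 2: ......1.1..
step 3: .......1.1.
step 4: ........1.1
step 5: 1........1.
step 6: .1........1

.1........1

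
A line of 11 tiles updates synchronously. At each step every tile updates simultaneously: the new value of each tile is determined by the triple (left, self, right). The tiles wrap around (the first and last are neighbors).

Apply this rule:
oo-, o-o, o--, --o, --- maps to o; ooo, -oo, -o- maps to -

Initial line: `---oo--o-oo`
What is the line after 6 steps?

oo--oo-oo--

ooo-ooo-o-o
--oo--oo-o-
oo-ooo-oo-o
-oo--oo-oo-
o-ooo-oo-oo
oo--oo-oo--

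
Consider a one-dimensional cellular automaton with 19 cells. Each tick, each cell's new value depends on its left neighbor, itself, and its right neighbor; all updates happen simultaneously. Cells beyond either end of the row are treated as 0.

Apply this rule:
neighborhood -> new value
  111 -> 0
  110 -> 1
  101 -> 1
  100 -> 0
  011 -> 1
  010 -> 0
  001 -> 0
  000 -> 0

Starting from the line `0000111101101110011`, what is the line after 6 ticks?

0000000000001100011

tick 1: 0000100111111010011
tick 2: 0000000100001100011
tick 3: 0000000000001100011
tick 4: 0000000000001100011  (fixed point — unchanged through tick 6)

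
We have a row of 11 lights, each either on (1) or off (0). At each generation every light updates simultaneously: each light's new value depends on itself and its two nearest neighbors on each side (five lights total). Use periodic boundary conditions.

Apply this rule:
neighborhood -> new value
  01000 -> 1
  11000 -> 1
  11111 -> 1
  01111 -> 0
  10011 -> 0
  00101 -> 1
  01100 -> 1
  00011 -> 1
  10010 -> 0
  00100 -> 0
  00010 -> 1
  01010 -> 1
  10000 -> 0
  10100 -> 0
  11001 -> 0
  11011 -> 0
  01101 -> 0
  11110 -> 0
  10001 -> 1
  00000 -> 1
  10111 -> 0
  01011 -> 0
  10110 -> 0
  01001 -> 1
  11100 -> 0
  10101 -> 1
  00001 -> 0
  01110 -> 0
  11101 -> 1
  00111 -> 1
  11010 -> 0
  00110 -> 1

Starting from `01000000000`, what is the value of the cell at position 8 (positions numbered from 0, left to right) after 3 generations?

10101111110
11100011010
00011110010
position 8 holds 0

0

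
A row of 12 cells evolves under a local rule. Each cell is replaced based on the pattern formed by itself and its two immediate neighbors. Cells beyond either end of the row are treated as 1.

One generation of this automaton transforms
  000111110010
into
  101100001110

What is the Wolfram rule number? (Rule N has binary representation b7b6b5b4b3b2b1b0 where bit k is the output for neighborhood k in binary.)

position 4: 111 → 0  (bit 7 = 0)
position 7: 110 → 0  (bit 6 = 0)
position 11: 101 → 0  (bit 5 = 0)
position 0: 100 → 1  (bit 4 = 1)
position 3: 011 → 1  (bit 3 = 1)
position 10: 010 → 1  (bit 2 = 1)
position 2: 001 → 1  (bit 1 = 1)
position 1: 000 → 0  (bit 0 = 0)
bits b7..b0 = 00011110 = 30

30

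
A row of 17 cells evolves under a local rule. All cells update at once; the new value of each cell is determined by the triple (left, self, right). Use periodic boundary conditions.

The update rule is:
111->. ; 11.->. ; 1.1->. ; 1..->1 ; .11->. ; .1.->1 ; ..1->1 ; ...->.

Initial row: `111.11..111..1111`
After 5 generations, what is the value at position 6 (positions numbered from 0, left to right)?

generation 1: ......11...11....
generation 2: .....1..1.1..1...
generation 3: ....11111.11111..
generation 4: ...1...........1.
generation 5: ..111.........111
position 6 holds .

.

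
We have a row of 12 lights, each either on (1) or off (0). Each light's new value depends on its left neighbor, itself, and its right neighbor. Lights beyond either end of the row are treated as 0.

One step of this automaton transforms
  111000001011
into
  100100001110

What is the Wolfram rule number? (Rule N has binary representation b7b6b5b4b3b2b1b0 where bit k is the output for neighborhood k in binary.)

60

position 1: 111 → 0  (bit 7 = 0)
position 2: 110 → 0  (bit 6 = 0)
position 9: 101 → 1  (bit 5 = 1)
position 3: 100 → 1  (bit 4 = 1)
position 0: 011 → 1  (bit 3 = 1)
position 8: 010 → 1  (bit 2 = 1)
position 7: 001 → 0  (bit 1 = 0)
position 4: 000 → 0  (bit 0 = 0)
bits b7..b0 = 00111100 = 60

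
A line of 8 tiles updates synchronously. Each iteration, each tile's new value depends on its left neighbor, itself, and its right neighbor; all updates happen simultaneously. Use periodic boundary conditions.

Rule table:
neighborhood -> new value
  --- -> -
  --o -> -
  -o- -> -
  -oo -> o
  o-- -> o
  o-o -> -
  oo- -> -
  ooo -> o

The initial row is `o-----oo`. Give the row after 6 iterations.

--o---o-

-o----oo
--o---o-
---o---o
o---o---
-o---o--
--o---o-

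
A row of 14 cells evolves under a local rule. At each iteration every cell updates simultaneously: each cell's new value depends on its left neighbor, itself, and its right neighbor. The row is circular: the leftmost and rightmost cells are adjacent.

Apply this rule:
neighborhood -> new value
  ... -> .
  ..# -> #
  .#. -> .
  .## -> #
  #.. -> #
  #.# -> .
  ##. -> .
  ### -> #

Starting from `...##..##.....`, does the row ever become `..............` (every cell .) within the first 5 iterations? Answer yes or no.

iteration 1: ..##.###.#....
iteration 2: .##..##...#...
iteration 3: ##.###.#.#.#..
iteration 4: #..##.......##
iteration 5: .###.#.....###
iteration 5 is .###.#.....###, still not uniform .

no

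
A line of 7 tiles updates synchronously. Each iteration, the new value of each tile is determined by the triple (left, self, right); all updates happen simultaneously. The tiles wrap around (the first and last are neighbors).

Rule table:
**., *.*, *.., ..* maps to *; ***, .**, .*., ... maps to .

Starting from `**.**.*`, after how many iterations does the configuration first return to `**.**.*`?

14

.**.**.
*.**.**
**.**..
.**.***
*.**..*
**.***.
.**..**
*.***.*
**..**.
.***.**
*..**.*
***.**.
..**.**
**.**.*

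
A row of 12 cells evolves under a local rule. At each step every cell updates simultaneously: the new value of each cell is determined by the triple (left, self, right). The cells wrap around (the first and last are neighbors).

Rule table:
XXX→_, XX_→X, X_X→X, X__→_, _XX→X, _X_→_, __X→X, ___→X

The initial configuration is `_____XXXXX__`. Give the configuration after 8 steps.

XXXXXX___X_X
_____X_XX_XX
_XXXX_XXXXXX
XX__XXX____X
_X_XX_X_XXXX
X_XXXX_XX__X
XXX__XXXX_XX
__X_XX__XXX_

__X_XX__XXX_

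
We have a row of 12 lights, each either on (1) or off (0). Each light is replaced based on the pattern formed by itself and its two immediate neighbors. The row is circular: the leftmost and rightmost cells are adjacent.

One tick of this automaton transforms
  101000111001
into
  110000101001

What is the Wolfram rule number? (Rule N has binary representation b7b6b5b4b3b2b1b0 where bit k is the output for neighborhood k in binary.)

104

position 7: 111 → 0  (bit 7 = 0)
position 0: 110 → 1  (bit 6 = 1)
position 1: 101 → 1  (bit 5 = 1)
position 3: 100 → 0  (bit 4 = 0)
position 6: 011 → 1  (bit 3 = 1)
position 2: 010 → 0  (bit 2 = 0)
position 5: 001 → 0  (bit 1 = 0)
position 4: 000 → 0  (bit 0 = 0)
bits b7..b0 = 01101000 = 104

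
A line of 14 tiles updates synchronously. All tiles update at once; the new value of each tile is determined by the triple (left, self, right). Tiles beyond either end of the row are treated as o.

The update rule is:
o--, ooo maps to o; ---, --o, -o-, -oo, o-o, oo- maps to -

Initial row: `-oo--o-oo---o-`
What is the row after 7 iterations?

iteration 1: ---o-----o----
iteration 2: o---o-----o---
iteration 3: -o---o-----o--
iteration 4: --o---o-----o-
iteration 5: o--o---o------
iteration 6: -o--o---o-----
iteration 7: --o--o---o----

--o--o---o----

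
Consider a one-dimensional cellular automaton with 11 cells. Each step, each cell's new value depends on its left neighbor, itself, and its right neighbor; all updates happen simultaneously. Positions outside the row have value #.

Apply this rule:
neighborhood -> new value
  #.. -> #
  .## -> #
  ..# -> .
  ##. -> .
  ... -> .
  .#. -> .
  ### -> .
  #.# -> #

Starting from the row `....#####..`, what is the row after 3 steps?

#.#...#...#

step 1: #...#....#.
step 2: .#...#....#
step 3: #.#...#...#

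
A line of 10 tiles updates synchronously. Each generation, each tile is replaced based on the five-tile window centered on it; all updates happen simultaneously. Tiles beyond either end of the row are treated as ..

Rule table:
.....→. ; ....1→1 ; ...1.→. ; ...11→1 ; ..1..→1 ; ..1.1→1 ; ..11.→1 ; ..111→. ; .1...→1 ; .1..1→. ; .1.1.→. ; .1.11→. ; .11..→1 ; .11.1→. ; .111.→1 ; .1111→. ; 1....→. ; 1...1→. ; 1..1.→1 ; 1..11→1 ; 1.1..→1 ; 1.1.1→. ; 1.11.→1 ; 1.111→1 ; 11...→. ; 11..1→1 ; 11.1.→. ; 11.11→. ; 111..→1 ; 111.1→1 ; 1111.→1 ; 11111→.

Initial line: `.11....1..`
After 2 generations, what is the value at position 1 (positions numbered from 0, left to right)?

1

generation 1: 111..1.11.
generation 2: .11111.11.
position 1 holds 1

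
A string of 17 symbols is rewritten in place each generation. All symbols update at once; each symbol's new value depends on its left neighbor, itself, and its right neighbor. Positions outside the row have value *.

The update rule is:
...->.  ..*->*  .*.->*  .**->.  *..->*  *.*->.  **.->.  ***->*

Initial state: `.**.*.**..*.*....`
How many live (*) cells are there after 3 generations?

7

generation 1: ....*...***.**..*
generation 2: *..***.*.*....**.
generation 3: .**.*..*.**..*...
count of *: 7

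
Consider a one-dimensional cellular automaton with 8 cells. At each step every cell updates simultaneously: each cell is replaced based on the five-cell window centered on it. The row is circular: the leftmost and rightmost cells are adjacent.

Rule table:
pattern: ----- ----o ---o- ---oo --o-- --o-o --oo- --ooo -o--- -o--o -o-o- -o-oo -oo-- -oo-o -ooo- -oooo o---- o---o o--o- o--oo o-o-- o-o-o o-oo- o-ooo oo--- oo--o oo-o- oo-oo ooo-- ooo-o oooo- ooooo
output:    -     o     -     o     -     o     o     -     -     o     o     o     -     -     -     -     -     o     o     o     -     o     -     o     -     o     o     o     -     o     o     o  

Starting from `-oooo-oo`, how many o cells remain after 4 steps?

step 1: oo-ooo--
step 2: o-oo--oo
step 3: oo--oo--
step 4: o-ooo-oo
count of o: 6

6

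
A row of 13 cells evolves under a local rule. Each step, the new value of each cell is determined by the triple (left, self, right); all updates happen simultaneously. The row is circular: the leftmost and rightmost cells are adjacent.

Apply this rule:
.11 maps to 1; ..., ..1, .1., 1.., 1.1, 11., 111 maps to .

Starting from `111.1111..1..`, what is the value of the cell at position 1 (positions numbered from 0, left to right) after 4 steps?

step 1: 1...1........
step 2: .............
step 3: .............  (fixed point — unchanged through step 4)
position 1 holds .

.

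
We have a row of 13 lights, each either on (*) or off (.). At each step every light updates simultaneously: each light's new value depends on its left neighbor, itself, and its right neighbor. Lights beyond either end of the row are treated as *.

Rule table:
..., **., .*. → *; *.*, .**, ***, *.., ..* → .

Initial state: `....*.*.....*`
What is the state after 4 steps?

.**.*.*.***..
..*.*.*...*..
..*.*.*.*.*..
..*.*.*.*.*..

..*.*.*.*.*..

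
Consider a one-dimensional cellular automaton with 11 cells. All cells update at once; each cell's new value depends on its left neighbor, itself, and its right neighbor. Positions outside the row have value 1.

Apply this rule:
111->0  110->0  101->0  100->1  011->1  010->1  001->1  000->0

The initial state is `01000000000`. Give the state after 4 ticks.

01100000001
01010000011
01011000110
01010101100

01010101100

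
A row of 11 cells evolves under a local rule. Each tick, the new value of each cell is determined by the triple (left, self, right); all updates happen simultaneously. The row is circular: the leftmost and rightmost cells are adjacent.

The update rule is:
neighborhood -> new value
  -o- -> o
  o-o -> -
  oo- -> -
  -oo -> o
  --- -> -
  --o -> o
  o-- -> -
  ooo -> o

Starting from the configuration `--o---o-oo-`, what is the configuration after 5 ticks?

tick 1: -oo--oo-o--
tick 2: oo--oo--o--
tick 3: o--oo--oo-o
tick 4: --oo--oo--o
tick 5: -oo--oo--oo

-oo--oo--oo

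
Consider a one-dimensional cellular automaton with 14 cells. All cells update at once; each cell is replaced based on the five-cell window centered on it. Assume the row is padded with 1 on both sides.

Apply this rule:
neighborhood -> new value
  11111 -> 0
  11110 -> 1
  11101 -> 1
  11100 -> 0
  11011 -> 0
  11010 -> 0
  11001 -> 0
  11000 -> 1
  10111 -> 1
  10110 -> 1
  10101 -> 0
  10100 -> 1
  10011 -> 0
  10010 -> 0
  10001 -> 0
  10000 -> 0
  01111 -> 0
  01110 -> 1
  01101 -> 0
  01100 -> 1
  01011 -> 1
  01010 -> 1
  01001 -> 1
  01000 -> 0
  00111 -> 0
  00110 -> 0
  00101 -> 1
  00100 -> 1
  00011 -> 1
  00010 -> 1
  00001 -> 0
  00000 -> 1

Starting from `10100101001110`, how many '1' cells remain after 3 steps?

step 1: 10110111100110
step 2: 10100101000000
step 3: 10110111001101
count of 1: 9

9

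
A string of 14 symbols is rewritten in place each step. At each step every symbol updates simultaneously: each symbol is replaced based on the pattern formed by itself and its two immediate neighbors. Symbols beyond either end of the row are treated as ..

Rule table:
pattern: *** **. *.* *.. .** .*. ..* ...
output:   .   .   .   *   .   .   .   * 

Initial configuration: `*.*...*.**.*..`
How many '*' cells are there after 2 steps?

8

...**.......**
**...******...
count of *: 8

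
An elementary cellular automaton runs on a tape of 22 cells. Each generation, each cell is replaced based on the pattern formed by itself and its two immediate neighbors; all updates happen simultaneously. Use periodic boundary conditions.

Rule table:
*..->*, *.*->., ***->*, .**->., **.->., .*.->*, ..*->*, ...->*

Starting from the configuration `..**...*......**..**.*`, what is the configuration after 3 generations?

*.....******....**.*..

generation 1: **..**********..**...*
generation 2: *.**.********.**..***.
generation 3: *.....******....**.*..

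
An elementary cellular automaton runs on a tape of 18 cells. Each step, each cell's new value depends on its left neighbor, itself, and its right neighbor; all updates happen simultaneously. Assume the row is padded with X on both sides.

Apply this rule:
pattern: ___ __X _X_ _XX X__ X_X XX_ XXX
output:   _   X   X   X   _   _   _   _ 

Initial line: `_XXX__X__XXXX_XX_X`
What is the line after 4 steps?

_X_X__XX___XX__XX_

_X___XX_XX____X__X
_X__XX__X____XX_XX
_X_XX__XX___XX__X_
_X_X__XX___XX__XX_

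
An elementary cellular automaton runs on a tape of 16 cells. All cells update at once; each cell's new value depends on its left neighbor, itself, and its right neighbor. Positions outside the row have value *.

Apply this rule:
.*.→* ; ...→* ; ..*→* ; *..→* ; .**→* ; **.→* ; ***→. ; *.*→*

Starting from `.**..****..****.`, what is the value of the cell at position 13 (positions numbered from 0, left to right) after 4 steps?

******..****..**
.....****..****.
******..****..**  (repeats step 1; period 2)
step 4: .....****..****.
position 13 holds *

*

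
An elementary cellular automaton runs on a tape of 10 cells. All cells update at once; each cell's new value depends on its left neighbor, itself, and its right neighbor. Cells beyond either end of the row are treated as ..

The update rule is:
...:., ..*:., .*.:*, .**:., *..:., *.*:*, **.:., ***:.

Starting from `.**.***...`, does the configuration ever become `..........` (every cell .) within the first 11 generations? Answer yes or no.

no

...*......
...*......  (fixed point — unchanged through generation 11)
generation 11 is ...*......, still not uniform .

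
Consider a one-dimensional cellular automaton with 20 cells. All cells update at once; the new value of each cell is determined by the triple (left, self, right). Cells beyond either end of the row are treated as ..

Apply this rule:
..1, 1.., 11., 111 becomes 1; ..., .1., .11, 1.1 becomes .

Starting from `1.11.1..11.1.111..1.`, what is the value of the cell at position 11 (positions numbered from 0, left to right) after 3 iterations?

...1..11.1....1111.1
..1.11.1..1..1.111..
.1...1..11.11...111.
position 11 holds 1

1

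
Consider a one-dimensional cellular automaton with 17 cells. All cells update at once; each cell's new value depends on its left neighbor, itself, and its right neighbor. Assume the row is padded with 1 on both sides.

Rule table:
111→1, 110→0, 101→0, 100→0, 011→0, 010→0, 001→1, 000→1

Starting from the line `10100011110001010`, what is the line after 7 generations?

00001000100100001

00001101100110000
01110000001000111
00100111110011011
01001011100100001
00010001001001110
01100110010010100
00001000100100001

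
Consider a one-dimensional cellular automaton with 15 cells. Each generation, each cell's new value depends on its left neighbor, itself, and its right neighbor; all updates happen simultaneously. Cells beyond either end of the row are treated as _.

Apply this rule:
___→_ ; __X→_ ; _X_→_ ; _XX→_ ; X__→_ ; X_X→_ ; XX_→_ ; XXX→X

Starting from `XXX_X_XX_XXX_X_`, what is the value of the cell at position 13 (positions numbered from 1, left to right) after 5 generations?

_X________X____
_______________
_______________  (fixed point — unchanged through generation 5)
position 13 holds _

_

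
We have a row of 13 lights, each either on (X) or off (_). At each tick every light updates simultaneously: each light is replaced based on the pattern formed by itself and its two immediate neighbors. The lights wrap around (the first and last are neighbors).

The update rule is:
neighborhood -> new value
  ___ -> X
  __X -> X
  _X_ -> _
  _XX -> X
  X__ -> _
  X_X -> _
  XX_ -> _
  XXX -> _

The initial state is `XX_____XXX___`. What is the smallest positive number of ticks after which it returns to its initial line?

26

X__XXXXX___XX
__XX_____XXX_
XXX__XXXXX___
X___XX_____XX
__XXX__XXXXX_
XXX___XX_____
X___XXX__XXXX
__XXX___XX___
XXX___XXX__XX
____XXX___XX_
XXXXX___XXX__
X_____XXX___X
__XXXXX___XXX
_XX_____XXX__
XX__XXXXX___X
___XX_____XXX
_XXX__XXXXX__
XX___XX_____X
___XXX__XXXXX
_XXX___XX____
XX___XXX__XXX
___XXX___XX__
XXXX___XXX__X
_____XXX___XX
_XXXXX___XXX_
XX_____XXX___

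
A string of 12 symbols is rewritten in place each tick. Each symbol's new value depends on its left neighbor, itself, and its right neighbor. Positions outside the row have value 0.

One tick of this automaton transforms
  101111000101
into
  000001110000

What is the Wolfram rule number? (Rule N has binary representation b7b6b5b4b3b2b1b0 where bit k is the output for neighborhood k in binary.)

81

position 3: 111 → 0  (bit 7 = 0)
position 5: 110 → 1  (bit 6 = 1)
position 1: 101 → 0  (bit 5 = 0)
position 6: 100 → 1  (bit 4 = 1)
position 2: 011 → 0  (bit 3 = 0)
position 0: 010 → 0  (bit 2 = 0)
position 8: 001 → 0  (bit 1 = 0)
position 7: 000 → 1  (bit 0 = 1)
bits b7..b0 = 01010001 = 81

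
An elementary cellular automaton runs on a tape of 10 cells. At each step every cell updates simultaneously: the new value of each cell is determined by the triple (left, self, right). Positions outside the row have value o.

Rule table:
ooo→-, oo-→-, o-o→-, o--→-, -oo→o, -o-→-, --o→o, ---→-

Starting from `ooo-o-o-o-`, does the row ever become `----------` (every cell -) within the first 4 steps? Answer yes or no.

----------
all cells are - at step 1

yes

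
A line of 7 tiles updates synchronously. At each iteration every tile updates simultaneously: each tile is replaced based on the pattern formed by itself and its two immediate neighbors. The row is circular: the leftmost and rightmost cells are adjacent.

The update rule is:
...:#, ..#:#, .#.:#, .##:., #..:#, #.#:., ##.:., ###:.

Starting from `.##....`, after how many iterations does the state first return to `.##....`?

#..####
.##....

2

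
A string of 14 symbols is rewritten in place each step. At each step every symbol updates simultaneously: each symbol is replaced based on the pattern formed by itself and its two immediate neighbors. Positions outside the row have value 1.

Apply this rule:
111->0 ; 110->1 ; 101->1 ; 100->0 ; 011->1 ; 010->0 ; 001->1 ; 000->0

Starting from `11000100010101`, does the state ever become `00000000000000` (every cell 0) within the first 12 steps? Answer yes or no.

step 1: 01001000101011
step 2: 10010001010110
step 3: 10100010101111
step 4: 11000101011000
step 5: 01001010111001
step 6: 10010101101011
step 7: 10101011110110
step 8: 11010110011111
step 9: 01101110110000
step 10: 11111011110001
step 11: 00001110010011
step 12: 00011010100110
step 12 is 00011010100110, still not uniform 0

no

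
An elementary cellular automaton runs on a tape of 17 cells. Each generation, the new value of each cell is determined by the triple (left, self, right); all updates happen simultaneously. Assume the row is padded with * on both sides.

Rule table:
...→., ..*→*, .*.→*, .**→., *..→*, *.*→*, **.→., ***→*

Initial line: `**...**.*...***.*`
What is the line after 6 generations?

*.*.*..***.*.*.*.
.******.*.*******
*.****.***.******
.*.**.*.*.*.*****
***..*******.****
**.**.*****.*.***

**.**.*****.*.***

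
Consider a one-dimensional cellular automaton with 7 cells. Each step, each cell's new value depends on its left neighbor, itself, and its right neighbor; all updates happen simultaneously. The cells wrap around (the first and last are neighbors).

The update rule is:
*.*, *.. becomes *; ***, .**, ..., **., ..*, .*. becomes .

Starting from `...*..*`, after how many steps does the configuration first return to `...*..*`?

step 1: *...*..
step 2: .*...*.
step 3: ..*...*
step 4: *..*...
step 5: .*..*..
step 6: ..*..*.
step 7: ...*..*

7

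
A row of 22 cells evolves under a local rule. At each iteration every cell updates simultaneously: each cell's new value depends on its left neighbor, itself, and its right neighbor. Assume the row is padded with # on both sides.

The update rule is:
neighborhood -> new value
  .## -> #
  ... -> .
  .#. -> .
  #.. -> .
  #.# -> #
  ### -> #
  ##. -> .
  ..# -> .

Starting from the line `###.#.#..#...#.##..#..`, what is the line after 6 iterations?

##.#.#........##......
#.#.#.........#.......
.#.#..................
#.#...................
.#....................
#.....................

#.....................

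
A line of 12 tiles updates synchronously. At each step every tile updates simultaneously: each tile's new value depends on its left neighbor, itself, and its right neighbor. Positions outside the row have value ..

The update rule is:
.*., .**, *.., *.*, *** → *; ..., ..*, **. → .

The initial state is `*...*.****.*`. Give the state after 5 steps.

*****.**.**.

**..*****.**
*.*.****.**.
*******.**.*
******.**.**
*****.**.**.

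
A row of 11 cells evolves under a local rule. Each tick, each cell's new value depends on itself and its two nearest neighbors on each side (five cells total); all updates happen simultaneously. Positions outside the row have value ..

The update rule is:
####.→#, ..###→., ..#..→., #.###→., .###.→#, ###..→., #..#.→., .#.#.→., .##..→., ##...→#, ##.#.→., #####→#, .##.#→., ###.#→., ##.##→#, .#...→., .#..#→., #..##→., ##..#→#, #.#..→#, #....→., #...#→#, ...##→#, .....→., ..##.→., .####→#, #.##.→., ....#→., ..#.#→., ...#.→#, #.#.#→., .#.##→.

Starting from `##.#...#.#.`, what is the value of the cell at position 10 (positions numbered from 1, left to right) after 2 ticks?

.

tick 1: ...#.##..#.
tick 2: ..#....#...
position 10 holds .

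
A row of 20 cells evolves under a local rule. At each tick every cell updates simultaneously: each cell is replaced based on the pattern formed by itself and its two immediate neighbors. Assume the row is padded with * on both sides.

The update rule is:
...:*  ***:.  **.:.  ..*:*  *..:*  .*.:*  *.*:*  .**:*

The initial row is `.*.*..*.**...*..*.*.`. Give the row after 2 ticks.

.........**.........

*********.**********
.........**.........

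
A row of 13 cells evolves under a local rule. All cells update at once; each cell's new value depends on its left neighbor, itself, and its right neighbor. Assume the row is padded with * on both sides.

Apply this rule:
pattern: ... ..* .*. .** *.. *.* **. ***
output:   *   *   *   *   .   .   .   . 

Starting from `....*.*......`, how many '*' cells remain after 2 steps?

.****.*.*****
.*....*.*....
count of *: 3

3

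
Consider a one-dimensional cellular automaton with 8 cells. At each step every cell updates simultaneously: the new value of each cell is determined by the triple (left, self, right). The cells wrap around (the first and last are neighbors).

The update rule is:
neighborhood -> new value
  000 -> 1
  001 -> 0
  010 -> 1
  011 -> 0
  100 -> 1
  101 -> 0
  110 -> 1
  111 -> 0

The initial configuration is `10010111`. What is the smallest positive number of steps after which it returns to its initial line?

8

11010000
01011110
01000011
01111001
00001101
11100101
00110100
10010111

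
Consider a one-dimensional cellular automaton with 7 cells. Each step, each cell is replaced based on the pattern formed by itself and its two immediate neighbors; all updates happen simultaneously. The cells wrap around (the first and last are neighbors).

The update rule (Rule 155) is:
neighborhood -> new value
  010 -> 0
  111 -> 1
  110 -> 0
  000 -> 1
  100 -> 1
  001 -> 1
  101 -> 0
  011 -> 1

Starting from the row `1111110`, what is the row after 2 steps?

step 1: 1111100
step 2: 1111011

1111011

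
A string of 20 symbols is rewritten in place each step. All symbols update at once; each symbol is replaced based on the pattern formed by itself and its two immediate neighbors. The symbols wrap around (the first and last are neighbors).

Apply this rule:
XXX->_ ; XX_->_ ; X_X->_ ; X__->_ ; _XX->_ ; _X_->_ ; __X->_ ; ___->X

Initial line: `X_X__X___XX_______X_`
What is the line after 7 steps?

_______X____XXXXX___
XXXXXX___XX_______XX
_______X____XXXXX___  (repeats step 1; period 2)
step 7: _______X____XXXXX___

_______X____XXXXX___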